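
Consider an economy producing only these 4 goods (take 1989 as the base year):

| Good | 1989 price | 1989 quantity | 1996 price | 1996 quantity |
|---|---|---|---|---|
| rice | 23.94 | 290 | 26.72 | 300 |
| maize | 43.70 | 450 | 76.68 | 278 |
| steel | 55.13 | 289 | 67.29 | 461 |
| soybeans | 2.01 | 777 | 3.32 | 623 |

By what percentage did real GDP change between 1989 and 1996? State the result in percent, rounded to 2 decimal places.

Real GDP 1989 = Nominal GDP 1989 = 23.94·290 + 43.70·450 + 55.13·289 + 2.01·777 = 44101.94.
Real GDP 1996 (at 1989 prices) = 23.94·300 + 43.70·278 + 55.13·461 + 2.01·623 = 45997.76.
Real growth = 45997.76/44101.94 − 1 = 0.0430.

4.30%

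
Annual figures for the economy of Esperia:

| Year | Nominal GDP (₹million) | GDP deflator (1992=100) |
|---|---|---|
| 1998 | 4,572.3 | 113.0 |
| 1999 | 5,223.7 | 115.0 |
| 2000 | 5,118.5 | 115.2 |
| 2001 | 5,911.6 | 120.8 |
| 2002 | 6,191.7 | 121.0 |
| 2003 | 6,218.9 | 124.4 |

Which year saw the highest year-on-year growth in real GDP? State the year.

1999

1999: real = 5223.7/1.150 = 4542.35; growth vs 1998 (4046.28) = 12.26%.
2000: real = 5118.5/1.152 = 4443.14; growth vs 1999 (4542.35) = -2.18%.
2001: real = 5911.6/1.208 = 4893.71; growth vs 2000 (4443.14) = 10.14%.
2002: real = 6191.7/1.210 = 5117.11; growth vs 2001 (4893.71) = 4.57%.
2003: real = 6218.9/1.244 = 4999.12; growth vs 2002 (5117.11) = -2.31%.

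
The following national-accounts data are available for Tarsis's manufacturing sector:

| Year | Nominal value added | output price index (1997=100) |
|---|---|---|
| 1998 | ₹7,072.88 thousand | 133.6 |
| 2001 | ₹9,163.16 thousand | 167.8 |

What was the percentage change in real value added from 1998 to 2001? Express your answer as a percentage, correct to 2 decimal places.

3.15%

Deflate each year: 1998 → 7072.88/1.336 = 5294.07; 2001 → 9163.16/1.678 = 5460.76.
So real value added changed by 5460.76/5294.07 − 1 = 0.0315, i.e. 3.15%.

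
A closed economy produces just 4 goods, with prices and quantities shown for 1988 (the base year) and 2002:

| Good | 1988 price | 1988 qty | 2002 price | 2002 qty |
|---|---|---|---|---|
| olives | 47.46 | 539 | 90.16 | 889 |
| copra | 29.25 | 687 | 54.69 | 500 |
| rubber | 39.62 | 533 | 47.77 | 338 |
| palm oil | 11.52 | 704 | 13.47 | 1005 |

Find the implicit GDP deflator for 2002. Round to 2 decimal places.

167.73

Nominal GDP 2002 = 90.16·889 + 54.69·500 + 47.77·338 + 13.47·1005 = 137180.85.
Real GDP 2002 (at 1988 prices) = 47.46·889 + 29.25·500 + 39.62·338 + 11.52·1005 = 81786.10.
Deflator = Nominal/Real × 100 = 137180.85/81786.10 × 100 = 167.731.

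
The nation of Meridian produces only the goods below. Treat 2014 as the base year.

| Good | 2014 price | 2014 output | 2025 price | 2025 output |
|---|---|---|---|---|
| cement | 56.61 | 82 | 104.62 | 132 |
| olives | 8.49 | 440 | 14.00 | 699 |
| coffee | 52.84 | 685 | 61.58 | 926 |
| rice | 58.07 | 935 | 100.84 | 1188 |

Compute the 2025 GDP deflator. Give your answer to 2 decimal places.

Nominal GDP 2025 = 104.62·132 + 14.00·699 + 61.58·926 + 100.84·1188 = 200416.84.
Real GDP 2025 (at 2014 prices) = 56.61·132 + 8.49·699 + 52.84·926 + 58.07·1188 = 131324.03.
Deflator = Nominal/Real × 100 = 200416.84/131324.03 × 100 = 152.612.

152.61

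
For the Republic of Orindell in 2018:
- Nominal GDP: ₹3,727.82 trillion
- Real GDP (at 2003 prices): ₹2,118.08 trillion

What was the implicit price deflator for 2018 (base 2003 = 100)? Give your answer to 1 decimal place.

176.0

implicit price deflator = (Nominal / Real) × 100 = 3727.82 / 2118.08 × 100 = 176.00.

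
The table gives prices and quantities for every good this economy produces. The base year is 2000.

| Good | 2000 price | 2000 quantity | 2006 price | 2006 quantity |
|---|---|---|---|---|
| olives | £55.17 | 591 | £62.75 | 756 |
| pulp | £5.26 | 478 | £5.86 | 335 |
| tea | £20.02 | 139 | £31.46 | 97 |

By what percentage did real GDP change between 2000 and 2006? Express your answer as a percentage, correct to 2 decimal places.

19.81%

Real GDP 2000 = Nominal GDP 2000 = 55.17·591 + 5.26·478 + 20.02·139 = 37902.53.
Real GDP 2006 (at 2000 prices) = 55.17·756 + 5.26·335 + 20.02·97 = 45412.56.
Real growth = 45412.56/37902.53 − 1 = 0.1981.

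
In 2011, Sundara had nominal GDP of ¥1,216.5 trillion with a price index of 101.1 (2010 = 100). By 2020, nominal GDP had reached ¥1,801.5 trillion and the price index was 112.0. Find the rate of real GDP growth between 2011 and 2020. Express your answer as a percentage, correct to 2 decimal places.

33.68%

Real GDP 2011 = 1216.5 / 1.011 = 1203.26.
Real GDP 2020 = 1801.5 / 1.120 = 1608.48.
Real growth = 1608.48 / 1203.26 − 1 = 0.3368.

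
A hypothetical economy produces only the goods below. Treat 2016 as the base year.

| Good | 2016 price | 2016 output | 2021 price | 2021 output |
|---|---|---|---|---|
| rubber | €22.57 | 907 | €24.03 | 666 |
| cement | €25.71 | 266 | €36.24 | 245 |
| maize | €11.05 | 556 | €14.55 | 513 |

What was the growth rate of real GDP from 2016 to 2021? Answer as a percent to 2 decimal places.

-19.29%

Real GDP 2016 = Nominal GDP 2016 = 22.57·907 + 25.71·266 + 11.05·556 = 33453.65.
Real GDP 2021 (at 2016 prices) = 22.57·666 + 25.71·245 + 11.05·513 = 26999.22.
Real growth = 26999.22/33453.65 − 1 = -0.1929.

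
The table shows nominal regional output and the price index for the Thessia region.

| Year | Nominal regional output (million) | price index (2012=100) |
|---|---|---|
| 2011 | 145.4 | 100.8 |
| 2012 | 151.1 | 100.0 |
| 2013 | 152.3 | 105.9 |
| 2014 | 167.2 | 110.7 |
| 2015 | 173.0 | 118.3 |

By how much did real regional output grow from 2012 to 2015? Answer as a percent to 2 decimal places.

Real regional output 2012 = 151.1/1.000 = 151.10.
Real regional output 2015 = 173.0/1.183 = 146.24.
Change = 146.24/151.10 − 1 = -0.0322.

-3.22%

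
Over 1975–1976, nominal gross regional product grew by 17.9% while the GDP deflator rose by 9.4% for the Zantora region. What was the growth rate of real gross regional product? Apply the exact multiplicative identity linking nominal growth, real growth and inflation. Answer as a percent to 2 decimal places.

(1 + g_nom) = (1 + g_real)(1 + π), so g_real = 1.1790 / 1.0940 − 1 = 0.07770.

7.77%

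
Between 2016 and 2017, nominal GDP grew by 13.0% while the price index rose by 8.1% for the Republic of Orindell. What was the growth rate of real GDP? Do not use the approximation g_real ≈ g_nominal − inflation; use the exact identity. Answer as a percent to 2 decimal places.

4.53%

(1 + g_nom) = (1 + g_real)(1 + π), so g_real = 1.1300 / 1.0810 − 1 = 0.04533.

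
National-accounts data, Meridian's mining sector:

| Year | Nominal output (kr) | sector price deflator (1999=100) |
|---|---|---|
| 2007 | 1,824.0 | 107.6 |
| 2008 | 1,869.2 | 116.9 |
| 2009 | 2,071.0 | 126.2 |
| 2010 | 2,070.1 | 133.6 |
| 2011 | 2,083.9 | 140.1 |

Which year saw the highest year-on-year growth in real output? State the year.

2008: real = 1869.2/1.169 = 1598.97; growth vs 2007 (1695.17) = -5.67%.
2009: real = 2071.0/1.262 = 1641.05; growth vs 2008 (1598.97) = 2.63%.
2010: real = 2070.1/1.336 = 1549.48; growth vs 2009 (1641.05) = -5.58%.
2011: real = 2083.9/1.401 = 1487.44; growth vs 2010 (1549.48) = -4.00%.

2009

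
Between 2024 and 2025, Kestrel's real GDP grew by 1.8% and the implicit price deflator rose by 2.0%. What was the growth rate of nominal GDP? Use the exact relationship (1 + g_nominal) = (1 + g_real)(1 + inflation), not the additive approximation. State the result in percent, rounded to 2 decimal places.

3.84%

(1 + g_nom) = (1 + g_real)(1 + π) = 1.0180 × 1.0200 = 1.03836.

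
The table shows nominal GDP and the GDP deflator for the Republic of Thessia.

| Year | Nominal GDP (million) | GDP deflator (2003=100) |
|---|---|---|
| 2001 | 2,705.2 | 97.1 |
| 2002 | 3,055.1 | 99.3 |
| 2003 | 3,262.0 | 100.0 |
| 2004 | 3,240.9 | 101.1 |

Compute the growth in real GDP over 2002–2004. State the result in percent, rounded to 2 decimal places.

4.19%

Real GDP 2002 = 3055.1/0.993 = 3076.64.
Real GDP 2004 = 3240.9/1.011 = 3205.64.
Change = 3205.64/3076.64 − 1 = 0.0419.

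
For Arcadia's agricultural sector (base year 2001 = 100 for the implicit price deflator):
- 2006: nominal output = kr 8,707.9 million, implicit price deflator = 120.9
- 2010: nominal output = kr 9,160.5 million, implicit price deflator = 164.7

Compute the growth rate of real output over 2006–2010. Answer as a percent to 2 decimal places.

Deflate each year: 2006 → 8707.9/1.209 = 7202.56; 2010 → 9160.5/1.647 = 5561.93.
So real output changed by 5561.93/7202.56 − 1 = -0.2278, i.e. -22.78%.

-22.78%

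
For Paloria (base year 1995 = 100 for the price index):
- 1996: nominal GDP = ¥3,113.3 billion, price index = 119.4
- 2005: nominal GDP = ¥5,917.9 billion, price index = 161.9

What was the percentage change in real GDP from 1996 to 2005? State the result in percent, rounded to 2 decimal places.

Deflate each year: 1996 → 3113.3/1.194 = 2607.45; 2005 → 5917.9/1.619 = 3655.28.
So real GDP changed by 3655.28/2607.45 − 1 = 0.4019, i.e. 40.19%.

40.19%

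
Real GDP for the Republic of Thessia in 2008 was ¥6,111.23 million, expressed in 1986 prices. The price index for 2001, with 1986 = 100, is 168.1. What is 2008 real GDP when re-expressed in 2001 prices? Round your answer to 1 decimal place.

¥10,273.0 million

Real GDP in 2001 prices = Real GDP in 1986 prices × (P_2001/P_1986) = 6111.23 × 1.681 = 10272.98.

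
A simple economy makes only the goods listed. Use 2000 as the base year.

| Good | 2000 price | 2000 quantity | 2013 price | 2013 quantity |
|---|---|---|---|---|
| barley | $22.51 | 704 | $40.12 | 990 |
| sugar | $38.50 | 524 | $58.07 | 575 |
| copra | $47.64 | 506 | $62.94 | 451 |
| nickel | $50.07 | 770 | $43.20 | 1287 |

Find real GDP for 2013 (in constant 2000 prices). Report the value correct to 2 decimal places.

$130348.13

Real GDP 2013 = Σ (p_2000 × q_2013) = 22.51·990 + 38.50·575 + 47.64·451 + 50.07·1287 = 130348.13.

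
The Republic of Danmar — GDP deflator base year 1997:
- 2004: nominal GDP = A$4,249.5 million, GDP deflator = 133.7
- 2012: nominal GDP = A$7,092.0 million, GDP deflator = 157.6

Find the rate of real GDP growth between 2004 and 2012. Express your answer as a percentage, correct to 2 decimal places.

Deflate each year: 2004 → 4249.5/1.337 = 3178.38; 2012 → 7092.0/1.576 = 4500.00.
So real GDP changed by 4500.00/3178.38 − 1 = 0.4158, i.e. 41.58%.

41.58%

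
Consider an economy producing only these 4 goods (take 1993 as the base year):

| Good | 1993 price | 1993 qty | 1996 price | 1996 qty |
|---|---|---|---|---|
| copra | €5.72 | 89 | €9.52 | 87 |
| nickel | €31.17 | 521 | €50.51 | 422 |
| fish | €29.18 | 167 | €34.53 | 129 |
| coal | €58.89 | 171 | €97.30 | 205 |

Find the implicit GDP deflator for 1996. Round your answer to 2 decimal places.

Nominal GDP 1996 = 9.52·87 + 50.51·422 + 34.53·129 + 97.30·205 = 46544.33.
Real GDP 1996 (at 1993 prices) = 5.72·87 + 31.17·422 + 29.18·129 + 58.89·205 = 29488.05.
Deflator = Nominal/Real × 100 = 46544.33/29488.05 × 100 = 157.841.

157.84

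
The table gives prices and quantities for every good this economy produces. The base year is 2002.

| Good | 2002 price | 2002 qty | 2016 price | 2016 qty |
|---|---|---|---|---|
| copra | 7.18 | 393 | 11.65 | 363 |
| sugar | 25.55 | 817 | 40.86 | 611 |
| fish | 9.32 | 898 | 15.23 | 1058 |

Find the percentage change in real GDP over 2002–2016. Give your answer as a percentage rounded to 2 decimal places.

Real GDP 2002 = Nominal GDP 2002 = 7.18·393 + 25.55·817 + 9.32·898 = 32065.45.
Real GDP 2016 (at 2002 prices) = 7.18·363 + 25.55·611 + 9.32·1058 = 28077.95.
Real growth = 28077.95/32065.45 − 1 = -0.1244.

-12.44%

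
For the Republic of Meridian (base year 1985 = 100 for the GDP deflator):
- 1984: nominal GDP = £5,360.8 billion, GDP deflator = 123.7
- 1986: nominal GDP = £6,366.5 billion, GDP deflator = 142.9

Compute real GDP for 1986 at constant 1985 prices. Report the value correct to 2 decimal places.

Real GDP = Nominal / (GDP deflator/100) = 6366.5 / 1.429 = 4455.21.

£4,455.21 billion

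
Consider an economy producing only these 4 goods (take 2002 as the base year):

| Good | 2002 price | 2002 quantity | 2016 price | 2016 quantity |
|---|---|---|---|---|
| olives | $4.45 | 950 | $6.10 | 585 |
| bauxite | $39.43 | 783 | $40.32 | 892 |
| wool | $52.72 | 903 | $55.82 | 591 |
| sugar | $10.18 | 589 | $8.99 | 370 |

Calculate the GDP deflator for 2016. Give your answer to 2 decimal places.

Nominal GDP 2016 = 6.10·585 + 40.32·892 + 55.82·591 + 8.99·370 = 75849.86.
Real GDP 2016 (at 2002 prices) = 4.45·585 + 39.43·892 + 52.72·591 + 10.18·370 = 72698.93.
Deflator = Nominal/Real × 100 = 75849.86/72698.93 × 100 = 104.334.

104.33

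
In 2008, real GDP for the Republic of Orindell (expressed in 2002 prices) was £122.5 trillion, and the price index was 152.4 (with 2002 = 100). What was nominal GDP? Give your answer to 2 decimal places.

£186.69 trillion

Nominal GDP = Real × (price index/100) = 122.5 × 1.524 = 186.69.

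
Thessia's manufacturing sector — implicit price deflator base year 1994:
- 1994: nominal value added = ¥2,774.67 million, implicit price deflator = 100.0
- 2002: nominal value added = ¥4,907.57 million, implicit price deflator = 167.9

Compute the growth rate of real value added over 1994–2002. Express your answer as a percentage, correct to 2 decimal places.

5.34%

Deflate each year: 1994 → 2774.67/1.000 = 2774.67; 2002 → 4907.57/1.679 = 2922.91.
So real value added changed by 2922.91/2774.67 − 1 = 0.0534, i.e. 5.34%.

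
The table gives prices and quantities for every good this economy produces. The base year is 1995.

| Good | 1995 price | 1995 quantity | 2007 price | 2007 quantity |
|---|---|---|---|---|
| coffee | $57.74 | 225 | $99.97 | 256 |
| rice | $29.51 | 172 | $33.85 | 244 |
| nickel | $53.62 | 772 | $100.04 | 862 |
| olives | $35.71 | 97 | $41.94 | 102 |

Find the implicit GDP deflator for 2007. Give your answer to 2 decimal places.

Nominal GDP 2007 = 99.97·256 + 33.85·244 + 100.04·862 + 41.94·102 = 124364.08.
Real GDP 2007 (at 1995 prices) = 57.74·256 + 29.51·244 + 53.62·862 + 35.71·102 = 71844.74.
Deflator = Nominal/Real × 100 = 124364.08/71844.74 × 100 = 173.101.

173.10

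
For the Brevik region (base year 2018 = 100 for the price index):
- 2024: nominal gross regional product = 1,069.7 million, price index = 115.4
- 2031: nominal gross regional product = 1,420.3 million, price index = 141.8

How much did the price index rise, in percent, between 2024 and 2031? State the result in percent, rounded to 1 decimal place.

Price-level change = 141.8 / 115.4 − 1 = 0.2288.

22.9%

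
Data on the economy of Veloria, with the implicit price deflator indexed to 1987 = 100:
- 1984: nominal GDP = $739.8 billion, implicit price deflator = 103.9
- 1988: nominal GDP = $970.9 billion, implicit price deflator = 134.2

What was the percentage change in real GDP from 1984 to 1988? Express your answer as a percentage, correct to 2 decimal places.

Deflate each year: 1984 → 739.8/1.039 = 712.03; 1988 → 970.9/1.342 = 723.47.
So real GDP changed by 723.47/712.03 − 1 = 0.0161, i.e. 1.61%.

1.61%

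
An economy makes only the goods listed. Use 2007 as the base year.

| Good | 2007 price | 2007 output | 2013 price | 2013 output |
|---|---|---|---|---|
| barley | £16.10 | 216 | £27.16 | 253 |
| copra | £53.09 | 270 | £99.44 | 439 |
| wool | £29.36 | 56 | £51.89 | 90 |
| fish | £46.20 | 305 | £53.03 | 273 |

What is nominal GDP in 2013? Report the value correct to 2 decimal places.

Nominal GDP 2013 = Σ (p_2013 × q_2013) = 27.16·253 + 99.44·439 + 51.89·90 + 53.03·273 = 69672.93.

£69672.93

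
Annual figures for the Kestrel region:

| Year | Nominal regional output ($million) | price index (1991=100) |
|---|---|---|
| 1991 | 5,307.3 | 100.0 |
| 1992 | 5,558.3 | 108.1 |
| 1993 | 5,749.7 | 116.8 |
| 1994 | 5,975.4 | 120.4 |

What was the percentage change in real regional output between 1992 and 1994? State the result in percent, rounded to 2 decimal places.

-3.48%

Real regional output 1992 = 5558.3/1.081 = 5141.81.
Real regional output 1994 = 5975.4/1.204 = 4962.96.
Change = 4962.96/5141.81 − 1 = -0.0348.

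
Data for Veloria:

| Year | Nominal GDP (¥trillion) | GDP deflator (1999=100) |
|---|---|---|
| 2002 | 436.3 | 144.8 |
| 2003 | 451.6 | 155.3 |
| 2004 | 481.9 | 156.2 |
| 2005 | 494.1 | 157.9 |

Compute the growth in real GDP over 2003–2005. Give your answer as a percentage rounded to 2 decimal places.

Real GDP 2003 = 451.6/1.553 = 290.79.
Real GDP 2005 = 494.1/1.579 = 312.92.
Change = 312.92/290.79 − 1 = 0.0761.

7.61%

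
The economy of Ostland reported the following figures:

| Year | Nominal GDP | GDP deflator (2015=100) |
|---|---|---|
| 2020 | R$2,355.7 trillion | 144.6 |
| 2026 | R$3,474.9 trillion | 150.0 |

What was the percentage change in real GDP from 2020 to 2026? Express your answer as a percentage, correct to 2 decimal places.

Deflate each year: 2020 → 2355.7/1.446 = 1629.11; 2026 → 3474.9/1.500 = 2316.60.
So real GDP changed by 2316.60/1629.11 − 1 = 0.4220, i.e. 42.20%.

42.20%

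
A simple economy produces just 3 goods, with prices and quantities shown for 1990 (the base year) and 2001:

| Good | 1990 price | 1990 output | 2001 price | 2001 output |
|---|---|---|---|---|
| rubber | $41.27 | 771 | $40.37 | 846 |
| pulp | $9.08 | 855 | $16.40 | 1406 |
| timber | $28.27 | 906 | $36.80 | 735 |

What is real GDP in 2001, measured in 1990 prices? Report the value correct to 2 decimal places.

Real GDP 2001 = Σ (p_1990 × q_2001) = 41.27·846 + 9.08·1406 + 28.27·735 = 68459.35.

$68459.35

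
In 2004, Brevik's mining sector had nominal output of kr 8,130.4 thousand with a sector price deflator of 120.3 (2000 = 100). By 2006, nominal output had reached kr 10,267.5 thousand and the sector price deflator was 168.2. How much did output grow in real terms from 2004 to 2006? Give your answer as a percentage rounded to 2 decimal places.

Real output 2004 = 8130.4 / 1.203 = 6758.44.
Real output 2006 = 10267.5 / 1.682 = 6104.34.
Real growth = 6104.34 / 6758.44 − 1 = -0.0968.

-9.68%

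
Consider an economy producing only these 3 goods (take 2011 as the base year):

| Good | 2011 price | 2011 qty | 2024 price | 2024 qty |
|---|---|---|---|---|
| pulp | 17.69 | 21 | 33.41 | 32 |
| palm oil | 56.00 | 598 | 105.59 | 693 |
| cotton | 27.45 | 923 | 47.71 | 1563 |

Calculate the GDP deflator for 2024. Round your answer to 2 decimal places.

Nominal GDP 2024 = 33.41·32 + 105.59·693 + 47.71·1563 = 148813.72.
Real GDP 2024 (at 2011 prices) = 17.69·32 + 56.00·693 + 27.45·1563 = 82278.43.
Deflator = Nominal/Real × 100 = 148813.72/82278.43 × 100 = 180.866.

180.87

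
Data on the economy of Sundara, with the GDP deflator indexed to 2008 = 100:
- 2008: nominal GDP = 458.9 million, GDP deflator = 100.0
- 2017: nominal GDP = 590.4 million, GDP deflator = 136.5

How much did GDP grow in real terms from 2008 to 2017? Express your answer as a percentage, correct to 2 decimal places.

Real GDP 2008 = 458.9 / 1.000 = 458.90.
Real GDP 2017 = 590.4 / 1.365 = 432.53.
Real growth = 432.53 / 458.90 − 1 = -0.0575.

-5.75%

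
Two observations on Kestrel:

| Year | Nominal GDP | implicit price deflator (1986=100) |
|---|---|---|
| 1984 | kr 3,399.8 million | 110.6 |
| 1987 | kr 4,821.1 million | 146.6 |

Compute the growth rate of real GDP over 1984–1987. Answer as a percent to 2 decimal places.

6.98%

Real GDP 1984 = 3399.8 / 1.106 = 3073.96.
Real GDP 1987 = 4821.1 / 1.466 = 3288.61.
Real growth = 3288.61 / 3073.96 − 1 = 0.0698.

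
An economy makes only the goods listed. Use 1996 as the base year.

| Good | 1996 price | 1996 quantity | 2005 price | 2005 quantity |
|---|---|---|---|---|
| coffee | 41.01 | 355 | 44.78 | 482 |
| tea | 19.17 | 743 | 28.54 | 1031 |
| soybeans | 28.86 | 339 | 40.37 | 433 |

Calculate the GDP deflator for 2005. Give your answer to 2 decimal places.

Nominal GDP 2005 = 44.78·482 + 28.54·1031 + 40.37·433 = 68488.91.
Real GDP 2005 (at 1996 prices) = 41.01·482 + 19.17·1031 + 28.86·433 = 52027.47.
Deflator = Nominal/Real × 100 = 68488.91/52027.47 × 100 = 131.640.

131.64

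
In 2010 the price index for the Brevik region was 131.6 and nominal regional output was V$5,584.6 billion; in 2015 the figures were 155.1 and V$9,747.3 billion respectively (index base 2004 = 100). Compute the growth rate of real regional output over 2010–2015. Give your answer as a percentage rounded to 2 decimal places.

Real regional output 2010 = 5584.6 / 1.316 = 4243.62.
Real regional output 2015 = 9747.3 / 1.551 = 6284.53.
Real growth = 6284.53 / 4243.62 − 1 = 0.4809.

48.09%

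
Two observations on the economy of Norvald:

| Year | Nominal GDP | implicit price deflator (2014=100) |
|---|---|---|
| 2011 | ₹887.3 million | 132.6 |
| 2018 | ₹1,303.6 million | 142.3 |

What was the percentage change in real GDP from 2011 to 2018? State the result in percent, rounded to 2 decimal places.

36.90%

Deflate each year: 2011 → 887.3/1.326 = 669.16; 2018 → 1303.6/1.423 = 916.09.
So real GDP changed by 916.09/669.16 − 1 = 0.3690, i.e. 36.90%.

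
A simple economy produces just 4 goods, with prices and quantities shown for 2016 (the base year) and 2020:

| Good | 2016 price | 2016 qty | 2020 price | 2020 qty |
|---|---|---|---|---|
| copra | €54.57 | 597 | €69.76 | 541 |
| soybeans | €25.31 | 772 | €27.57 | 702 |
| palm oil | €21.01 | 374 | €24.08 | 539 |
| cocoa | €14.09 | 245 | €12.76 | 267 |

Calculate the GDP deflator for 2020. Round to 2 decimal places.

117.80

Nominal GDP 2020 = 69.76·541 + 27.57·702 + 24.08·539 + 12.76·267 = 73480.34.
Real GDP 2020 (at 2016 prices) = 54.57·541 + 25.31·702 + 21.01·539 + 14.09·267 = 62376.41.
Deflator = Nominal/Real × 100 = 73480.34/62376.41 × 100 = 117.801.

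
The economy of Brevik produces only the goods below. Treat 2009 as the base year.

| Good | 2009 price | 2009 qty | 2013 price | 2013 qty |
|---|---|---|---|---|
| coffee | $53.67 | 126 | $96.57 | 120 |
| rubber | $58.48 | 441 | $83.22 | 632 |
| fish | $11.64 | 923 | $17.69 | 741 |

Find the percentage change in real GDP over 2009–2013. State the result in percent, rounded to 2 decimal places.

Real GDP 2009 = Nominal GDP 2009 = 53.67·126 + 58.48·441 + 11.64·923 = 43295.82.
Real GDP 2013 (at 2009 prices) = 53.67·120 + 58.48·632 + 11.64·741 = 52025.00.
Real growth = 52025.00/43295.82 − 1 = 0.2016.

20.16%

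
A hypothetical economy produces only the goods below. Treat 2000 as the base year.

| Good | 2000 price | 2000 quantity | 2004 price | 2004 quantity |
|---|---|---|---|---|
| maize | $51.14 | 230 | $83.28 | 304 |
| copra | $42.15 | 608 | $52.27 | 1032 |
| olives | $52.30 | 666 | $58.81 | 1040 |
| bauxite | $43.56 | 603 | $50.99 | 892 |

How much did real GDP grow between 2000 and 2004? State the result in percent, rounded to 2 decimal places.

Real GDP 2000 = Nominal GDP 2000 = 51.14·230 + 42.15·608 + 52.30·666 + 43.56·603 = 98487.88.
Real GDP 2004 (at 2000 prices) = 51.14·304 + 42.15·1032 + 52.30·1040 + 43.56·892 = 152292.88.
Real growth = 152292.88/98487.88 − 1 = 0.5463.

54.63%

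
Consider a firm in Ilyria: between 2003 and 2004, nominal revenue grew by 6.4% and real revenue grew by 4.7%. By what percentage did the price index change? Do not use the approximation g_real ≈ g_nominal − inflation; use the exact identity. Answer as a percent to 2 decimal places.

1.62%

(1 + g_nom) = (1 + g_real)(1 + π), so π = 1.0640 / 1.0470 − 1 = 0.01624.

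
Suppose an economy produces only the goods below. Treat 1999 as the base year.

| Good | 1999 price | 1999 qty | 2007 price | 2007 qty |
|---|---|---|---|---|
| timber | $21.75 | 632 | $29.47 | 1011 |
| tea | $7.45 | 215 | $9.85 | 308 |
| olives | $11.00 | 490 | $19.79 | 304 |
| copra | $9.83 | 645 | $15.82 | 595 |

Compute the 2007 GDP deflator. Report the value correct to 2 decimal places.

Nominal GDP 2007 = 29.47·1011 + 9.85·308 + 19.79·304 + 15.82·595 = 48257.03.
Real GDP 2007 (at 1999 prices) = 21.75·1011 + 7.45·308 + 11.00·304 + 9.83·595 = 33476.70.
Deflator = Nominal/Real × 100 = 48257.03/33476.70 × 100 = 144.151.

144.15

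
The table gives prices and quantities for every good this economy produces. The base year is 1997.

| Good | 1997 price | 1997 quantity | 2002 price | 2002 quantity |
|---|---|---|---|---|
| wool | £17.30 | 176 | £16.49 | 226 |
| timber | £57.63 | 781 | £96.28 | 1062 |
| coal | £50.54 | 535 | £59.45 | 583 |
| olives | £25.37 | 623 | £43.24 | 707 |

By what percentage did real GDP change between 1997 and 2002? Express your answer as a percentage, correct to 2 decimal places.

23.78%

Real GDP 1997 = Nominal GDP 1997 = 17.30·176 + 57.63·781 + 50.54·535 + 25.37·623 = 90898.24.
Real GDP 2002 (at 1997 prices) = 17.30·226 + 57.63·1062 + 50.54·583 + 25.37·707 = 112514.27.
Real growth = 112514.27/90898.24 − 1 = 0.2378.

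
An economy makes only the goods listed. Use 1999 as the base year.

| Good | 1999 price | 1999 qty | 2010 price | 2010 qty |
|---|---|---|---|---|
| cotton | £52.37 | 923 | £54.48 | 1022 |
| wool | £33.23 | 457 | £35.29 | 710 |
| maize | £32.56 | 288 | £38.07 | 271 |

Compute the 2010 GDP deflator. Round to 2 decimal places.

Nominal GDP 2010 = 54.48·1022 + 35.29·710 + 38.07·271 = 91051.43.
Real GDP 2010 (at 1999 prices) = 52.37·1022 + 33.23·710 + 32.56·271 = 85939.20.
Deflator = Nominal/Real × 100 = 91051.43/85939.20 × 100 = 105.949.

105.95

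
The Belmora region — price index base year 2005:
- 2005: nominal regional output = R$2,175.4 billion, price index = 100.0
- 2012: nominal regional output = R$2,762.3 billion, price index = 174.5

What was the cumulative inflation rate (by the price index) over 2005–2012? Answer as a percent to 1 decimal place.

74.5%

Price-level change = 174.5 / 100.0 − 1 = 0.7450.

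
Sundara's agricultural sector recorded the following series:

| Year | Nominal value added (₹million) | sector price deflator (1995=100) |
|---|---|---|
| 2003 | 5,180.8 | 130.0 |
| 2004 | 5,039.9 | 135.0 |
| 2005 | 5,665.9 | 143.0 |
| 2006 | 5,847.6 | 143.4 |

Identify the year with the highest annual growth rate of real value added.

2005

2004: real = 5039.9/1.350 = 3733.26; growth vs 2003 (3985.23) = -6.32%.
2005: real = 5665.9/1.430 = 3962.17; growth vs 2004 (3733.26) = 6.13%.
2006: real = 5847.6/1.434 = 4077.82; growth vs 2005 (3962.17) = 2.92%.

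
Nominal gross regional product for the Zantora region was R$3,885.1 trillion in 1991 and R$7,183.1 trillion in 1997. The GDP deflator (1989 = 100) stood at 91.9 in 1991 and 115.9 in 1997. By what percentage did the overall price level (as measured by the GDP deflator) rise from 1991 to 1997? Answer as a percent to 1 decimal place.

Price-level change = 115.9 / 91.9 − 1 = 0.2612.

26.1%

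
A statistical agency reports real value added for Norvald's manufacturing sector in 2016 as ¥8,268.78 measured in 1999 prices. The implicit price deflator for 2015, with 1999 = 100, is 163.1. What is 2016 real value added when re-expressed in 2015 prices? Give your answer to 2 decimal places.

Real value added in 2015 prices = Real value added in 1999 prices × (P_2015/P_1999) = 8268.78 × 1.631 = 13486.38.

¥13,486.38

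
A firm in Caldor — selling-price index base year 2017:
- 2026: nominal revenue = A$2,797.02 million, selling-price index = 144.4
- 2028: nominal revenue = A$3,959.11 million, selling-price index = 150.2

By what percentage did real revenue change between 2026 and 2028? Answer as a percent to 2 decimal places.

36.08%

Deflate each year: 2026 → 2797.02/1.444 = 1936.99; 2028 → 3959.11/1.502 = 2635.89.
So real revenue changed by 2635.89/1936.99 − 1 = 0.3608, i.e. 36.08%.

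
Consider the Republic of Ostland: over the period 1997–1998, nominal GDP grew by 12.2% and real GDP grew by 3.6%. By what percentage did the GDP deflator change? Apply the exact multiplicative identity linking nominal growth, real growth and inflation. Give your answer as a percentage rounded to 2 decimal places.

8.30%

(1 + g_nom) = (1 + g_real)(1 + π), so π = 1.1220 / 1.0360 − 1 = 0.08301.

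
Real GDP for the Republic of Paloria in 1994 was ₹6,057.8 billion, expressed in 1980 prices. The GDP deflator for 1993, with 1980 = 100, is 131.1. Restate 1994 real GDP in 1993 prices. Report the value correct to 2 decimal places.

₹7,941.78 billion

Real GDP in 1993 prices = Real GDP in 1980 prices × (P_1993/P_1980) = 6057.8 × 1.311 = 7941.78.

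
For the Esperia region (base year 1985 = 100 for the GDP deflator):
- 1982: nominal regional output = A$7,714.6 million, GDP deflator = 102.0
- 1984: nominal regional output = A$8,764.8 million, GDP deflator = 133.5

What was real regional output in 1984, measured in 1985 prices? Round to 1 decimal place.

A$6,565.4 million

Real regional output = Nominal / (GDP deflator/100) = 8764.8 / 1.335 = 6565.39.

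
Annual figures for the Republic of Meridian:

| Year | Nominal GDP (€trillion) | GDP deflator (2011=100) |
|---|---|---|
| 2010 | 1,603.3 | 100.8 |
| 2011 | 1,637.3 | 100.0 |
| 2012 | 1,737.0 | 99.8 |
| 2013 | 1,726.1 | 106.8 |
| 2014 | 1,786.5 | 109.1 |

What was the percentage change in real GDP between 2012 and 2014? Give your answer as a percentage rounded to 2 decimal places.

-5.92%

Real GDP 2012 = 1737.0/0.998 = 1740.48.
Real GDP 2014 = 1786.5/1.091 = 1637.49.
Change = 1637.49/1740.48 − 1 = -0.0592.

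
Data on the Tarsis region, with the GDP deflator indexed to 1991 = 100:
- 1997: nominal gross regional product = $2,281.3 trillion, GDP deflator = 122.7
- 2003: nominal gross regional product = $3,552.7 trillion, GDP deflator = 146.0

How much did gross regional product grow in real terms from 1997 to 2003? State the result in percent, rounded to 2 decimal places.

30.88%

Real gross regional product 1997 = 2281.3 / 1.227 = 1859.25.
Real gross regional product 2003 = 3552.7 / 1.460 = 2433.36.
Real growth = 2433.36 / 1859.25 − 1 = 0.3088.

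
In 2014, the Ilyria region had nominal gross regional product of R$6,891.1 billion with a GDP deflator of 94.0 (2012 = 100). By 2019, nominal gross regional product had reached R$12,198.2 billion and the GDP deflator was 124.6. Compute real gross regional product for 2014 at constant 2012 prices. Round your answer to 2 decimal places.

R$7,330.96 billion

Real gross regional product = Nominal / (GDP deflator/100) = 6891.1 / 0.940 = 7330.96.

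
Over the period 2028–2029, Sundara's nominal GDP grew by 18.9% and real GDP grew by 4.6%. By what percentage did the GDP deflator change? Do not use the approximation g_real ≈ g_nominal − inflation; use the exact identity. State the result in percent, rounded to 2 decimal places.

13.67%

(1 + g_nom) = (1 + g_real)(1 + π), so π = 1.1890 / 1.0460 − 1 = 0.13671.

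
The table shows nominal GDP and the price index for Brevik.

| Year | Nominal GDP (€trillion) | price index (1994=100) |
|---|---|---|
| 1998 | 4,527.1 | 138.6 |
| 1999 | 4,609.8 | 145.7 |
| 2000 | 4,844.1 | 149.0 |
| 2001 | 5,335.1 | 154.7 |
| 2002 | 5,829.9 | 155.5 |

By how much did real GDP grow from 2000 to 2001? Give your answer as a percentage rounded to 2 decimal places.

6.08%

Real GDP 2000 = 4844.1/1.490 = 3251.07.
Real GDP 2001 = 5335.1/1.547 = 3448.67.
Change = 3448.67/3251.07 − 1 = 0.0608.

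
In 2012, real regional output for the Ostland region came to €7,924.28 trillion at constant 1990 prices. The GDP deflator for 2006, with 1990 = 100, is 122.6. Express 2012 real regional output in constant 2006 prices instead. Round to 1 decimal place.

€9,715.2 trillion

Real regional output in 2006 prices = Real regional output in 1990 prices × (P_2006/P_1990) = 7924.28 × 1.226 = 9715.17.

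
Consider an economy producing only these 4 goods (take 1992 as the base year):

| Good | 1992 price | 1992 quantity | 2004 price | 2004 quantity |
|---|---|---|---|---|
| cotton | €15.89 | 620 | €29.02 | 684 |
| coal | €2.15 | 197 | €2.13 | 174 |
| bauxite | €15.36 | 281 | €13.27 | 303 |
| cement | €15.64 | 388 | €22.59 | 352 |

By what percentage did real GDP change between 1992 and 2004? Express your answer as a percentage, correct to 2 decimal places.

Real GDP 1992 = Nominal GDP 1992 = 15.89·620 + 2.15·197 + 15.36·281 + 15.64·388 = 20659.83.
Real GDP 2004 (at 1992 prices) = 15.89·684 + 2.15·174 + 15.36·303 + 15.64·352 = 21402.22.
Real growth = 21402.22/20659.83 − 1 = 0.0359.

3.59%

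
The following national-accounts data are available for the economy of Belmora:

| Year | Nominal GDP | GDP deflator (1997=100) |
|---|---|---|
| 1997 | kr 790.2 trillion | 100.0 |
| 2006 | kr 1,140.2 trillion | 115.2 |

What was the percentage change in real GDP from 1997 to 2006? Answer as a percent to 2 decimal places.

Real GDP 1997 = 790.2 / 1.000 = 790.20.
Real GDP 2006 = 1140.2 / 1.152 = 989.76.
Real growth = 989.76 / 790.20 − 1 = 0.2525.

25.25%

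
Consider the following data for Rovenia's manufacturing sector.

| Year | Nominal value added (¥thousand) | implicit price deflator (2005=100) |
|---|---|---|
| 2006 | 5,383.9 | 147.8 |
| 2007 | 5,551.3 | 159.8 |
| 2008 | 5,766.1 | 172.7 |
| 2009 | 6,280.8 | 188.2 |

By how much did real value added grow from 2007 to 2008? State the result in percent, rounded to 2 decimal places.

-3.89%

Real value added 2007 = 5551.3/1.598 = 3473.90.
Real value added 2008 = 5766.1/1.727 = 3338.80.
Change = 3338.80/3473.90 − 1 = -0.0389.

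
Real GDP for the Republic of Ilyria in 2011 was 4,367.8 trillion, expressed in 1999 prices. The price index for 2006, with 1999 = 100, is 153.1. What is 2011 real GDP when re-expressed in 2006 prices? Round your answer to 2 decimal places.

Real GDP in 2006 prices = Real GDP in 1999 prices × (P_2006/P_1999) = 4367.8 × 1.531 = 6687.10.

6,687.10 trillion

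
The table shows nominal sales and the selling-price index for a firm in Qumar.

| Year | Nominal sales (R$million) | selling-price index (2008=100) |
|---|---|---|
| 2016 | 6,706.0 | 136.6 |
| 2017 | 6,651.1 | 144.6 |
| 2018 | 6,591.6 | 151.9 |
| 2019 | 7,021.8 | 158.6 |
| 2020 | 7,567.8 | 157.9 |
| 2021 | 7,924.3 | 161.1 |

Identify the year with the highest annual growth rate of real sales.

2020

2017: real = 6651.1/1.446 = 4599.65; growth vs 2016 (4909.22) = -6.31%.
2018: real = 6591.6/1.519 = 4339.43; growth vs 2017 (4599.65) = -5.66%.
2019: real = 7021.8/1.586 = 4427.36; growth vs 2018 (4339.43) = 2.03%.
2020: real = 7567.8/1.579 = 4792.78; growth vs 2019 (4427.36) = 8.25%.
2021: real = 7924.3/1.611 = 4918.87; growth vs 2020 (4792.78) = 2.63%.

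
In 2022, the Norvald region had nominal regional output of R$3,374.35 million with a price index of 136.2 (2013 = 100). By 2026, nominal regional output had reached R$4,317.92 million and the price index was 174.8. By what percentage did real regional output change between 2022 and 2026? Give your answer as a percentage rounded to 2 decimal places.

Deflate each year: 2022 → 3374.35/1.362 = 2477.50; 2026 → 4317.92/1.748 = 2470.21.
So real regional output changed by 2470.21/2477.50 − 1 = -0.0029, i.e. -0.29%.

-0.29%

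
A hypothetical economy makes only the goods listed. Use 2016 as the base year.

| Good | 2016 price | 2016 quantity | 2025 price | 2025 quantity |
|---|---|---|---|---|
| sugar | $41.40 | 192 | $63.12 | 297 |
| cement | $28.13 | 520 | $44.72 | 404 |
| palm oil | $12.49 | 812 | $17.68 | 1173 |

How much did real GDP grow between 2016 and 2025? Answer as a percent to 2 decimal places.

Real GDP 2016 = Nominal GDP 2016 = 41.40·192 + 28.13·520 + 12.49·812 = 32718.28.
Real GDP 2025 (at 2016 prices) = 41.40·297 + 28.13·404 + 12.49·1173 = 38311.09.
Real growth = 38311.09/32718.28 − 1 = 0.1709.

17.09%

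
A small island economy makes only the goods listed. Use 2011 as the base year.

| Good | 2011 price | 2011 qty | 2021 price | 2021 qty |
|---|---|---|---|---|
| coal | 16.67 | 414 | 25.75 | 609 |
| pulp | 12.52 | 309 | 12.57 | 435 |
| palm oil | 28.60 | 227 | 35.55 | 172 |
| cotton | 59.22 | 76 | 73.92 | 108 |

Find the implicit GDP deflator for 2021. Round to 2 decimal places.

Nominal GDP 2021 = 25.75·609 + 12.57·435 + 35.55·172 + 73.92·108 = 35247.66.
Real GDP 2021 (at 2011 prices) = 16.67·609 + 12.52·435 + 28.60·172 + 59.22·108 = 26913.19.
Deflator = Nominal/Real × 100 = 35247.66/26913.19 × 100 = 130.968.

130.97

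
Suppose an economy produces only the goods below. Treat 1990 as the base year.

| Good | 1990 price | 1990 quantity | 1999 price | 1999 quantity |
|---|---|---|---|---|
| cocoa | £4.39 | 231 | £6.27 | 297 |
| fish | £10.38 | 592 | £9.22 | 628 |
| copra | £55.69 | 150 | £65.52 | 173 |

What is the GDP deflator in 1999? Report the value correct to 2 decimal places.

Nominal GDP 1999 = 6.27·297 + 9.22·628 + 65.52·173 = 18987.31.
Real GDP 1999 (at 1990 prices) = 4.39·297 + 10.38·628 + 55.69·173 = 17456.84.
Deflator = Nominal/Real × 100 = 18987.31/17456.84 × 100 = 108.767.

108.77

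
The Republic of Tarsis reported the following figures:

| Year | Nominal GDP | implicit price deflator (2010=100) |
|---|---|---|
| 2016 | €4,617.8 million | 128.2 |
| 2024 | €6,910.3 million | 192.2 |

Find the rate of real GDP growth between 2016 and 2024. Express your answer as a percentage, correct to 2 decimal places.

-0.18%

Real GDP 2016 = 4617.8 / 1.282 = 3602.03.
Real GDP 2024 = 6910.3 / 1.922 = 3595.37.
Real growth = 3595.37 / 3602.03 − 1 = -0.0018.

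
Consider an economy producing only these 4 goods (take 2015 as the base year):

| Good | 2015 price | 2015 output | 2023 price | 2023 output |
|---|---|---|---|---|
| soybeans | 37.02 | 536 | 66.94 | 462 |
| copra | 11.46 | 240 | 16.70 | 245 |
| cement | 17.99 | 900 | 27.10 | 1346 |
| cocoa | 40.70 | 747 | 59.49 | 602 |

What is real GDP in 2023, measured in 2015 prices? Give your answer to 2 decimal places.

Real GDP 2023 = Σ (p_2015 × q_2023) = 37.02·462 + 11.46·245 + 17.99·1346 + 40.70·602 = 68626.88.

68626.88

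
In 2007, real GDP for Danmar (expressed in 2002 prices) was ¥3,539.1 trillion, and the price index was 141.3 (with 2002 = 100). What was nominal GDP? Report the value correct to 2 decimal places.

¥5,000.75 trillion

Nominal GDP = Real × (price index/100) = 3539.1 × 1.413 = 5000.75.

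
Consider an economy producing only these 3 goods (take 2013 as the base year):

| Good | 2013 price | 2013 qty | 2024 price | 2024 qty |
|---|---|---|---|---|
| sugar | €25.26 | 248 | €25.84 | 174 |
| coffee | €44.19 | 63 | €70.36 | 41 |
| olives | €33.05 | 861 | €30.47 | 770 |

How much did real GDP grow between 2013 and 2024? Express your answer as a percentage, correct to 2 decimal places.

-15.60%

Real GDP 2013 = Nominal GDP 2013 = 25.26·248 + 44.19·63 + 33.05·861 = 37504.50.
Real GDP 2024 (at 2013 prices) = 25.26·174 + 44.19·41 + 33.05·770 = 31655.53.
Real growth = 31655.53/37504.50 − 1 = -0.1560.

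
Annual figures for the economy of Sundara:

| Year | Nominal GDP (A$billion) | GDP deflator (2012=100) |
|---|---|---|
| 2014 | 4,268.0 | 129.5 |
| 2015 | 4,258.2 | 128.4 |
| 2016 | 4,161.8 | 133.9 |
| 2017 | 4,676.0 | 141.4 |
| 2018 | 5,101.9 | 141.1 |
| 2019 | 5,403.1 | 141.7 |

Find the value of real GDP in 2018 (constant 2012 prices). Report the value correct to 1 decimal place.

A$3,615.8 billion

Real GDP 2018 = 5101.9 / 1.411 = 3615.80.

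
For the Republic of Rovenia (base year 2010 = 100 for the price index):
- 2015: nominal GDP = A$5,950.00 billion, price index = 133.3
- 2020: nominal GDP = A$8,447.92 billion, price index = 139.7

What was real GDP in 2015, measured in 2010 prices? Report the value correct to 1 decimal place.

Real GDP = Nominal / (price index/100) = 5950.00 / 1.333 = 4463.62.

A$4,463.6 billion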